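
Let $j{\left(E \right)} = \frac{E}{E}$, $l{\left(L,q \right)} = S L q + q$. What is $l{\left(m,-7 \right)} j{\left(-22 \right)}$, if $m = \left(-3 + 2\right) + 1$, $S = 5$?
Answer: $-7$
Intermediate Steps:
$m = 0$ ($m = -1 + 1 = 0$)
$l{\left(L,q \right)} = q + 5 L q$ ($l{\left(L,q \right)} = 5 L q + q = q + 5 L q$)
$j{\left(E \right)} = 1$
$l{\left(m,-7 \right)} j{\left(-22 \right)} = - 7 \left(1 + 5 \cdot 0\right) 1 = - 7 \left(1 + 0\right) 1 = \left(-7\right) 1 \cdot 1 = \left(-7\right) 1 = -7$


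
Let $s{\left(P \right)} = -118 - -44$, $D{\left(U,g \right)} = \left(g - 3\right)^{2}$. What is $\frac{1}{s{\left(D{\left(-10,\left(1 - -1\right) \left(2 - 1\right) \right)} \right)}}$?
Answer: $- \frac{1}{74} \approx -0.013514$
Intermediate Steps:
$D{\left(U,g \right)} = \left(-3 + g\right)^{2}$
$s{\left(P \right)} = -74$ ($s{\left(P \right)} = -118 + 44 = -74$)
$\frac{1}{s{\left(D{\left(-10,\left(1 - -1\right) \left(2 - 1\right) \right)} \right)}} = \frac{1}{-74} = - \frac{1}{74}$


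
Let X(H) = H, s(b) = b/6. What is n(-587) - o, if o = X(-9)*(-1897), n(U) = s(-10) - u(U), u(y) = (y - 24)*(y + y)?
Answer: -2203166/3 ≈ -7.3439e+5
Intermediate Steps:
u(y) = 2*y*(-24 + y) (u(y) = (-24 + y)*(2*y) = 2*y*(-24 + y))
s(b) = b/6 (s(b) = b*(⅙) = b/6)
n(U) = -5/3 - 2*U*(-24 + U) (n(U) = (⅙)*(-10) - 2*U*(-24 + U) = -5/3 - 2*U*(-24 + U))
o = 17073 (o = -9*(-1897) = 17073)
n(-587) - o = (-5/3 - 2*(-587)*(-24 - 587)) - 1*17073 = (-5/3 - 2*(-587)*(-611)) - 17073 = (-5/3 - 717314) - 17073 = -2151947/3 - 17073 = -2203166/3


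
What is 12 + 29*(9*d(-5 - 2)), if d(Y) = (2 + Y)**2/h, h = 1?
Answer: 6537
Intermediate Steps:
d(Y) = (2 + Y)**2 (d(Y) = (2 + Y)**2/1 = (2 + Y)**2*1 = (2 + Y)**2)
12 + 29*(9*d(-5 - 2)) = 12 + 29*(9*(2 + (-5 - 2))**2) = 12 + 29*(9*(2 - 7)**2) = 12 + 29*(9*(-5)**2) = 12 + 29*(9*25) = 12 + 29*225 = 12 + 6525 = 6537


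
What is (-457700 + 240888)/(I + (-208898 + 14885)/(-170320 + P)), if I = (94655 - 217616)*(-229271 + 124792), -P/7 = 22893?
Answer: -35835879826/2123396756214081 ≈ -1.6877e-5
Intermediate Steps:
P = -160251 (P = -7*22893 = -160251)
I = 12846842319 (I = -122961*(-104479) = 12846842319)
(-457700 + 240888)/(I + (-208898 + 14885)/(-170320 + P)) = (-457700 + 240888)/(12846842319 + (-208898 + 14885)/(-170320 - 160251)) = -216812/(12846842319 - 194013/(-330571)) = -216812/(12846842319 - 194013*(-1/330571)) = -216812/(12846842319 + 194013/330571) = -216812/4246793512428162/330571 = -216812*330571/4246793512428162 = -35835879826/2123396756214081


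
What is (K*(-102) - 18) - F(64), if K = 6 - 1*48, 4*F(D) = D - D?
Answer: 4266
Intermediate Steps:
F(D) = 0 (F(D) = (D - D)/4 = (¼)*0 = 0)
K = -42 (K = 6 - 48 = -42)
(K*(-102) - 18) - F(64) = (-42*(-102) - 18) - 1*0 = (4284 - 18) + 0 = 4266 + 0 = 4266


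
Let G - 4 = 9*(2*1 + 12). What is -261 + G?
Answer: -131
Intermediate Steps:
G = 130 (G = 4 + 9*(2*1 + 12) = 4 + 9*(2 + 12) = 4 + 9*14 = 4 + 126 = 130)
-261 + G = -261 + 130 = -131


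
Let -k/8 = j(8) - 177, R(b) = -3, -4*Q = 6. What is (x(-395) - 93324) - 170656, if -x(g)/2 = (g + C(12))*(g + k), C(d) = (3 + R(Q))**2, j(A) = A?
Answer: 492050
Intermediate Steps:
Q = -3/2 (Q = -1/4*6 = -3/2 ≈ -1.5000)
C(d) = 0 (C(d) = (3 - 3)**2 = 0**2 = 0)
k = 1352 (k = -8*(8 - 177) = -8*(-169) = 1352)
x(g) = -2*g*(1352 + g) (x(g) = -2*(g + 0)*(g + 1352) = -2*g*(1352 + g))
(x(-395) - 93324) - 170656 = (2*(-395)*(-1352 - 1*(-395)) - 93324) - 170656 = (2*(-395)*(-1352 + 395) - 93324) - 170656 = (2*(-395)*(-957) - 93324) - 170656 = (756030 - 93324) - 170656 = 662706 - 170656 = 492050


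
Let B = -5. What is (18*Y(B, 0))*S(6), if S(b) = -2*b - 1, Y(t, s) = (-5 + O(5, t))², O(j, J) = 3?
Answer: -936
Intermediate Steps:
Y(t, s) = 4 (Y(t, s) = (-5 + 3)² = (-2)² = 4)
S(b) = -1 - 2*b
(18*Y(B, 0))*S(6) = (18*4)*(-1 - 2*6) = 72*(-1 - 12) = 72*(-13) = -936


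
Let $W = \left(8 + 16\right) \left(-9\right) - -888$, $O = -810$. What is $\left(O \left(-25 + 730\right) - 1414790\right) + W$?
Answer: $-1985168$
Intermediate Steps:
$W = 672$ ($W = 24 \left(-9\right) + 888 = -216 + 888 = 672$)
$\left(O \left(-25 + 730\right) - 1414790\right) + W = \left(- 810 \left(-25 + 730\right) - 1414790\right) + 672 = \left(\left(-810\right) 705 - 1414790\right) + 672 = \left(-571050 - 1414790\right) + 672 = -1985840 + 672 = -1985168$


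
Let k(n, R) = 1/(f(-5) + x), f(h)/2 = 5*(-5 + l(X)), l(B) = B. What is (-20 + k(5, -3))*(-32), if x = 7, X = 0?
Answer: 27552/43 ≈ 640.74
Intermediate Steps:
f(h) = -50 (f(h) = 2*(5*(-5 + 0)) = 2*(5*(-5)) = 2*(-25) = -50)
k(n, R) = -1/43 (k(n, R) = 1/(-50 + 7) = 1/(-43) = -1/43)
(-20 + k(5, -3))*(-32) = (-20 - 1/43)*(-32) = -861/43*(-32) = 27552/43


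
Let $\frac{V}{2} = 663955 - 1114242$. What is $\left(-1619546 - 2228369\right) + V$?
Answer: $-4748489$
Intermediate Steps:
$V = -900574$ ($V = 2 \left(663955 - 1114242\right) = 2 \left(-450287\right) = -900574$)
$\left(-1619546 - 2228369\right) + V = \left(-1619546 - 2228369\right) - 900574 = -3847915 - 900574 = -4748489$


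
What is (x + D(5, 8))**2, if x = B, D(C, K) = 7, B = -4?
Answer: 9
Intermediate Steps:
x = -4
(x + D(5, 8))**2 = (-4 + 7)**2 = 3**2 = 9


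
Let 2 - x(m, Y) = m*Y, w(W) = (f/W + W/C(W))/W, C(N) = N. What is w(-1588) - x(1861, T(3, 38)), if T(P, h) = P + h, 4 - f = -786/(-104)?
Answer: 10005140280951/131130688 ≈ 76299.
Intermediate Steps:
f = -185/52 (f = 4 - (-786)/(-104) = 4 - (-786)*(-1)/104 = 4 - 1*393/52 = 4 - 393/52 = -185/52 ≈ -3.5577)
w(W) = (1 - 185/(52*W))/W (w(W) = (-185/(52*W) + W/W)/W = (-185/(52*W) + 1)/W = (1 - 185/(52*W))/W)
x(m, Y) = 2 - Y*m (x(m, Y) = 2 - m*Y = 2 - Y*m)
w(-1588) - x(1861, T(3, 38)) = (-185/52 - 1588)/(-1588)² - (2 - 1*(3 + 38)*1861) = (1/2521744)*(-82761/52) - (2 - 1*41*1861) = -82761/131130688 - (2 - 76301) = -82761/131130688 - 1*(-76299) = -82761/131130688 + 76299 = 10005140280951/131130688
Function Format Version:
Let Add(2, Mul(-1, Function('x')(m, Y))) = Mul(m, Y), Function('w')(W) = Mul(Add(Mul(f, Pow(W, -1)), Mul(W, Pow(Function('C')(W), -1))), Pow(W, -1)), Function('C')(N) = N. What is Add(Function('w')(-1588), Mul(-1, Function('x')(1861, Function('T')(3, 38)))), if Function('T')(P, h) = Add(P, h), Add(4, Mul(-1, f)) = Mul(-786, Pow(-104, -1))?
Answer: Rational(10005140280951, 131130688) ≈ 76299.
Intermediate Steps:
f = Rational(-185, 52) (f = Add(4, Mul(-1, Mul(-786, Pow(-104, -1)))) = Add(4, Mul(-1, Mul(-786, Rational(-1, 104)))) = Add(4, Mul(-1, Rational(393, 52))) = Add(4, Rational(-393, 52)) = Rational(-185, 52) ≈ -3.5577)
Function('w')(W) = Mul(Pow(W, -1), Add(1, Mul(Rational(-185, 52), Pow(W, -1)))) (Function('w')(W) = Mul(Add(Mul(Rational(-185, 52), Pow(W, -1)), Mul(W, Pow(W, -1))), Pow(W, -1)) = Mul(Add(Mul(Rational(-185, 52), Pow(W, -1)), 1), Pow(W, -1)) = Mul(Add(1, Mul(Rational(-185, 52), Pow(W, -1))), Pow(W, -1)) = Mul(Pow(W, -1), Add(1, Mul(Rational(-185, 52), Pow(W, -1)))))
Function('x')(m, Y) = Add(2, Mul(-1, Y, m)) (Function('x')(m, Y) = Add(2, Mul(-1, Mul(m, Y))) = Add(2, Mul(-1, Mul(Y, m))) = Add(2, Mul(-1, Y, m)))
Add(Function('w')(-1588), Mul(-1, Function('x')(1861, Function('T')(3, 38)))) = Add(Mul(Pow(-1588, -2), Add(Rational(-185, 52), -1588)), Mul(-1, Add(2, Mul(-1, Add(3, 38), 1861)))) = Add(Mul(Rational(1, 2521744), Rational(-82761, 52)), Mul(-1, Add(2, Mul(-1, 41, 1861)))) = Add(Rational(-82761, 131130688), Mul(-1, Add(2, -76301))) = Add(Rational(-82761, 131130688), Mul(-1, -76299)) = Add(Rational(-82761, 131130688), 76299) = Rational(10005140280951, 131130688)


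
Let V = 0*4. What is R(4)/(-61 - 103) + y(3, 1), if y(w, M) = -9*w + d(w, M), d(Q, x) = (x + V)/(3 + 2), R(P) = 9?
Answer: -22021/820 ≈ -26.855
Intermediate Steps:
V = 0
d(Q, x) = x/5 (d(Q, x) = (x + 0)/(3 + 2) = x/5)
y(w, M) = -9*w + M/5
R(4)/(-61 - 103) + y(3, 1) = 9/(-61 - 103) + (-9*3 + (⅕)*1) = 9/(-164) + (-27 + ⅕) = 9*(-1/164) - 134/5 = -9/164 - 134/5 = -22021/820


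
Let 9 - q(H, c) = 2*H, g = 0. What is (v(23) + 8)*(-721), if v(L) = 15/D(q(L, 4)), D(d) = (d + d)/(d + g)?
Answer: -22351/2 ≈ -11176.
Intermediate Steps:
q(H, c) = 9 - 2*H
D(d) = 2 (D(d) = (d + d)/(d + 0) = (2*d)/d = 2)
v(L) = 15/2
(v(23) + 8)*(-721) = (15/2 + 8)*(-721) = (31/2)*(-721) = -22351/2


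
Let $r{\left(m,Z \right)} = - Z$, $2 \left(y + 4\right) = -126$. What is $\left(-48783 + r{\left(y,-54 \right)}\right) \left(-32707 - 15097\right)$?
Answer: $2329441116$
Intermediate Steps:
$y = -67$ ($y = -4 + \frac{1}{2} \left(-126\right) = -4 - 63 = -67$)
$\left(-48783 + r{\left(y,-54 \right)}\right) \left(-32707 - 15097\right) = \left(-48783 - -54\right) \left(-32707 - 15097\right) = \left(-48783 + 54\right) \left(-47804\right) = \left(-48729\right) \left(-47804\right) = 2329441116$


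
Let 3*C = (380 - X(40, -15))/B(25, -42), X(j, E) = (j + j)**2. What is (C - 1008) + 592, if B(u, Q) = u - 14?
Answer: -19748/33 ≈ -598.42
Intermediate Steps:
X(j, E) = 4*j**2 (X(j, E) = (2*j)**2 = 4*j**2)
B(u, Q) = -14 + u
C = -6020/33 (C = ((380 - 4*40**2)/(-14 + 25))/3 = ((380 - 4*1600)/11)/3 = ((380 - 1*6400)*(1/11))/3 = ((380 - 6400)*(1/11))/3 = (-6020*1/11)/3 = (1/3)*(-6020/11) = -6020/33 ≈ -182.42)
(C - 1008) + 592 = (-6020/33 - 1008) + 592 = -39284/33 + 592 = -19748/33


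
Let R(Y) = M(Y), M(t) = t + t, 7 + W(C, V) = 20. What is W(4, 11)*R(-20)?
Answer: -520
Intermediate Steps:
W(C, V) = 13 (W(C, V) = -7 + 20 = 13)
M(t) = 2*t
R(Y) = 2*Y
W(4, 11)*R(-20) = 13*(2*(-20)) = 13*(-40) = -520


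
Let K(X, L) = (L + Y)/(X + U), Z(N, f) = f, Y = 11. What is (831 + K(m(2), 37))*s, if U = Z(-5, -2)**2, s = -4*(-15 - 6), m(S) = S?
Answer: 70476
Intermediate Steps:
s = 84 (s = -4*(-21) = 84)
U = 4 (U = (-2)**2 = 4)
K(X, L) = (11 + L)/(4 + X) (K(X, L) = (L + 11)/(X + 4) = (11 + L)/(4 + X))
(831 + K(m(2), 37))*s = (831 + (11 + 37)/(4 + 2))*84 = (831 + 48/6)*84 = (831 + (1/6)*48)*84 = (831 + 8)*84 = 839*84 = 70476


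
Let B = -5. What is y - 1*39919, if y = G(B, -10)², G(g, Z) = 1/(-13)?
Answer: -6746310/169 ≈ -39919.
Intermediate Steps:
G(g, Z) = -1/13
y = 1/169 (y = (-1/13)² = 1/169 ≈ 0.0059172)
y - 1*39919 = 1/169 - 1*39919 = 1/169 - 39919 = -6746310/169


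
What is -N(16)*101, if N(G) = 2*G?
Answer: -3232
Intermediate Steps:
-N(16)*101 = -2*16*101 = -32*101 = -1*3232 = -3232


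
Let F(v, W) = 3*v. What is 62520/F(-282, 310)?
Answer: -10420/141 ≈ -73.901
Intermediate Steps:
62520/F(-282, 310) = 62520/((3*(-282))) = 62520/(-846) = 62520*(-1/846) = -10420/141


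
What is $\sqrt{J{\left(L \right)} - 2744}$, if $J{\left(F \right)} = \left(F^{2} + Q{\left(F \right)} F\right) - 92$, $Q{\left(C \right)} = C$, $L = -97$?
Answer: $\sqrt{15982} \approx 126.42$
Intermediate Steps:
$J{\left(F \right)} = -92 + 2 F^{2}$ ($J{\left(F \right)} = \left(F^{2} + F F\right) - 92 = \left(F^{2} + F^{2}\right) - 92 = 2 F^{2} - 92 = -92 + 2 F^{2}$)
$\sqrt{J{\left(L \right)} - 2744} = \sqrt{\left(-92 + 2 \left(-97\right)^{2}\right) - 2744} = \sqrt{\left(-92 + 2 \cdot 9409\right) - 2744} = \sqrt{\left(-92 + 18818\right) - 2744} = \sqrt{18726 - 2744} = \sqrt{15982}$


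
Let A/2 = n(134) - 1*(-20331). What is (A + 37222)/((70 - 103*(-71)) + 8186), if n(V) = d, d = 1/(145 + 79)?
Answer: 8723009/1743728 ≈ 5.0025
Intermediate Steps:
d = 1/224 ≈ 0.0044643
n(V) = 1/224
A = 4554145/112 (A = 2*(1/224 - 1*(-20331)) = 2*(1/224 + 20331) = 2*(4554145/224) = 4554145/112 ≈ 40662.)
(A + 37222)/((70 - 103*(-71)) + 8186) = (4554145/112 + 37222)/((70 - 103*(-71)) + 8186) = 8723009/(112*((70 + 7313) + 8186)) = 8723009/(112*(7383 + 8186)) = (8723009/112)/15569 = (8723009/112)*(1/15569) = 8723009/1743728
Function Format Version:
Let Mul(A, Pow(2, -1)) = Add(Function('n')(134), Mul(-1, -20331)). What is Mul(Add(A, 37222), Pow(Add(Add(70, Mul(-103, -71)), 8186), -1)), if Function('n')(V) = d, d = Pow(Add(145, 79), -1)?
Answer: Rational(8723009, 1743728) ≈ 5.0025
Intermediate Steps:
d = Rational(1, 224) (d = Pow(224, -1) = Rational(1, 224) ≈ 0.0044643)
Function('n')(V) = Rational(1, 224)
A = Rational(4554145, 112) (A = Mul(2, Add(Rational(1, 224), Mul(-1, -20331))) = Mul(2, Add(Rational(1, 224), 20331)) = Mul(2, Rational(4554145, 224)) = Rational(4554145, 112) ≈ 40662.)
Mul(Add(A, 37222), Pow(Add(Add(70, Mul(-103, -71)), 8186), -1)) = Mul(Add(Rational(4554145, 112), 37222), Pow(Add(Add(70, Mul(-103, -71)), 8186), -1)) = Mul(Rational(8723009, 112), Pow(Add(Add(70, 7313), 8186), -1)) = Mul(Rational(8723009, 112), Pow(Add(7383, 8186), -1)) = Mul(Rational(8723009, 112), Pow(15569, -1)) = Mul(Rational(8723009, 112), Rational(1, 15569)) = Rational(8723009, 1743728)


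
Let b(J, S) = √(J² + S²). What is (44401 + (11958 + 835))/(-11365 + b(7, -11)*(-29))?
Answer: -130001962/25804051 + 1658626*√170/129020255 ≈ -4.8704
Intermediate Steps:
(44401 + (11958 + 835))/(-11365 + b(7, -11)*(-29)) = (44401 + (11958 + 835))/(-11365 + √(7² + (-11)²)*(-29)) = (44401 + 12793)/(-11365 + √(49 + 121)*(-29)) = 57194/(-11365 + √170*(-29)) = 57194/(-11365 - 29*√170)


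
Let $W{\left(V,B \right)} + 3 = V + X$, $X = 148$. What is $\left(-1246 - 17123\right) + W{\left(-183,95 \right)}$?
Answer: $-18407$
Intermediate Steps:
$W{\left(V,B \right)} = 145 + V$ ($W{\left(V,B \right)} = -3 + \left(V + 148\right) = -3 + \left(148 + V\right) = 145 + V$)
$\left(-1246 - 17123\right) + W{\left(-183,95 \right)} = \left(-1246 - 17123\right) + \left(145 - 183\right) = -18369 - 38 = -18407$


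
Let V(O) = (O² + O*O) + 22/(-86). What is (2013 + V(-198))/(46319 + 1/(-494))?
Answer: 1708297448/983908155 ≈ 1.7362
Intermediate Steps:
V(O) = -11/43 + 2*O² (V(O) = (O² + O²) + 22*(-1/86) = 2*O² - 11/43 = -11/43 + 2*O²)
(2013 + V(-198))/(46319 + 1/(-494)) = (2013 + (-11/43 + 2*(-198)²))/(46319 + 1/(-494)) = (2013 + (-11/43 + 2*39204))/(46319 - 1/494) = (2013 + (-11/43 + 78408))/(22881585/494) = (2013 + 3371533/43)*(494/22881585) = (3458092/43)*(494/22881585) = 1708297448/983908155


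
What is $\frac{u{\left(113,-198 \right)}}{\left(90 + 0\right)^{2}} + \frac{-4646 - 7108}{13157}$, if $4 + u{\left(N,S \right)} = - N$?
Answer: $- \frac{10749641}{11841300} \approx -0.90781$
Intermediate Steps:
$u{\left(N,S \right)} = -4 - N$
$\frac{u{\left(113,-198 \right)}}{\left(90 + 0\right)^{2}} + \frac{-4646 - 7108}{13157} = \frac{-4 - 113}{\left(90 + 0\right)^{2}} + \frac{-4646 - 7108}{13157} = \frac{-4 - 113}{90^{2}} - \frac{11754}{13157} = - \frac{117}{8100} - \frac{11754}{13157} = \left(-117\right) \frac{1}{8100} - \frac{11754}{13157} = - \frac{13}{900} - \frac{11754}{13157} = - \frac{10749641}{11841300}$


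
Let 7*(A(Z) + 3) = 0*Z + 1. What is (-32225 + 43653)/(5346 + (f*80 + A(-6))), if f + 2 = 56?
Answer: 39998/33821 ≈ 1.1826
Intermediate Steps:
f = 54 (f = -2 + 56 = 54)
A(Z) = -20/7 (A(Z) = -3 + (0*Z + 1)/7 = -3 + (0 + 1)/7 = -3 + (1/7)*1 = -3 + 1/7 = -20/7)
(-32225 + 43653)/(5346 + (f*80 + A(-6))) = (-32225 + 43653)/(5346 + (54*80 - 20/7)) = 11428/(5346 + (4320 - 20/7)) = 11428/(5346 + 30220/7) = 11428/(67642/7) = 11428*(7/67642) = 39998/33821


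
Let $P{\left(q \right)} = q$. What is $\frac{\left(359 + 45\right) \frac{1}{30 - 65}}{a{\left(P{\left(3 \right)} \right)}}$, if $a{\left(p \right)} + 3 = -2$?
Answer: $\frac{404}{175} \approx 2.3086$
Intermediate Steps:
$a{\left(p \right)} = -5$ ($a{\left(p \right)} = -3 - 2 = -5$)
$\frac{\left(359 + 45\right) \frac{1}{30 - 65}}{a{\left(P{\left(3 \right)} \right)}} = \frac{\left(359 + 45\right) \frac{1}{30 - 65}}{-5} = \frac{404}{-35} \left(- \frac{1}{5}\right) = 404 \left(- \frac{1}{35}\right) \left(- \frac{1}{5}\right) = \left(- \frac{404}{35}\right) \left(- \frac{1}{5}\right) = \frac{404}{175}$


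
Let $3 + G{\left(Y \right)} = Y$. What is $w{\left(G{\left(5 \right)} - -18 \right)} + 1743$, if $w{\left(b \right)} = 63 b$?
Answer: $3003$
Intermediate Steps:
$G{\left(Y \right)} = -3 + Y$
$w{\left(G{\left(5 \right)} - -18 \right)} + 1743 = 63 \left(\left(-3 + 5\right) - -18\right) + 1743 = 63 \left(2 + 18\right) + 1743 = 63 \cdot 20 + 1743 = 1260 + 1743 = 3003$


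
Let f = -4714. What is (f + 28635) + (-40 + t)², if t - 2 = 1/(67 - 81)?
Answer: 4972605/196 ≈ 25370.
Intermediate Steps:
t = 27/14 (t = 2 + 1/(67 - 81) = 2 + 1/(-14) = 2 - 1/14 = 27/14 ≈ 1.9286)
(f + 28635) + (-40 + t)² = (-4714 + 28635) + (-40 + 27/14)² = 23921 + (-533/14)² = 23921 + 284089/196 = 4972605/196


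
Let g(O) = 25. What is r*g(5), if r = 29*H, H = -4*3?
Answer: -8700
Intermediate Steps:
H = -12
r = -348 (r = 29*(-12) = -348)
r*g(5) = -348*25 = -8700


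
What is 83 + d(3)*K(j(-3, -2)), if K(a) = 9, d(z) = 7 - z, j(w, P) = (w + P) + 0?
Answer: 119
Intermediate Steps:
j(w, P) = P + w (j(w, P) = (P + w) + 0 = P + w)
83 + d(3)*K(j(-3, -2)) = 83 + (7 - 1*3)*9 = 83 + (7 - 3)*9 = 83 + 4*9 = 83 + 36 = 119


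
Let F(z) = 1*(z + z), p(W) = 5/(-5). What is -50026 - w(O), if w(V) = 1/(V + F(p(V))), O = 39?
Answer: -1850963/37 ≈ -50026.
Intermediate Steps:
p(W) = -1 (p(W) = 5*(-1/5) = -1)
F(z) = 2*z (F(z) = 1*(2*z) = 2*z)
w(V) = 1/(-2 + V) (w(V) = 1/(V + 2*(-1)) = 1/(V - 2) = 1/(-2 + V))
-50026 - w(O) = -50026 - 1/(-2 + 39) = -50026 - 1/37 = -1850963/37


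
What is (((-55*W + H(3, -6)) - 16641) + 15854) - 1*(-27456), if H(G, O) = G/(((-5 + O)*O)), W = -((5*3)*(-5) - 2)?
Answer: 493549/22 ≈ 22434.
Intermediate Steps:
W = 77 (W = -(15*(-5) - 2) = -(-75 - 2) = -1*(-77) = 77)
H(G, O) = G/(O*(-5 + O)) (H(G, O) = G/((O*(-5 + O))) = G*(1/(O*(-5 + O))) = G/(O*(-5 + O)))
(((-55*W + H(3, -6)) - 16641) + 15854) - 1*(-27456) = (((-55*77 + 3/(-6*(-5 - 6))) - 16641) + 15854) - 1*(-27456) = (((-4235 + 3*(-⅙)/(-11)) - 16641) + 15854) + 27456 = (((-4235 + 3*(-⅙)*(-1/11)) - 16641) + 15854) + 27456 = (((-4235 + 1/22) - 16641) + 15854) + 27456 = ((-93169/22 - 16641) + 15854) + 27456 = (-459271/22 + 15854) + 27456 = -110483/22 + 27456 = 493549/22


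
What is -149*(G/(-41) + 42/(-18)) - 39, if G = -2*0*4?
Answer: 926/3 ≈ 308.67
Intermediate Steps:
G = 0 (G = 0*4 = 0)
-149*(G/(-41) + 42/(-18)) - 39 = -149*(0/(-41) + 42/(-18)) - 39 = -149*(0*(-1/41) + 42*(-1/18)) - 39 = -149*(0 - 7/3) - 39 = -149*(-7/3) - 39 = 1043/3 - 39 = 926/3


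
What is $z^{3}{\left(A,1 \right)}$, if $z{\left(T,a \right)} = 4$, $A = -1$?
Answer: $64$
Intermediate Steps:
$z^{3}{\left(A,1 \right)} = 4^{3} = 64$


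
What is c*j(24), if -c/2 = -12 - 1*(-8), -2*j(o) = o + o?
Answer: -192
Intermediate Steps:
j(o) = -o (j(o) = -(o + o)/2 = -o)
c = 8 (c = -2*(-12 - 1*(-8)) = -2*(-12 + 8) = -2*(-4) = 8)
c*j(24) = 8*(-1*24) = 8*(-24) = -192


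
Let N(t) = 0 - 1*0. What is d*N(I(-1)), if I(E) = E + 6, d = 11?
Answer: 0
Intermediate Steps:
I(E) = 6 + E
N(t) = 0 (N(t) = 0 + 0 = 0)
d*N(I(-1)) = 11*0 = 0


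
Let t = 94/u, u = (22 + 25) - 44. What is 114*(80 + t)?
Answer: 12692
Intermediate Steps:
u = 3 (u = 47 - 44 = 3)
t = 94/3 ≈ 31.333
114*(80 + t) = 114*(80 + 94/3) = 114*(334/3) = 12692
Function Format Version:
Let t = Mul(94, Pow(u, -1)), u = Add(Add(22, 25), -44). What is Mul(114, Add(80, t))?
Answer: 12692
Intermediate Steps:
u = 3 (u = Add(47, -44) = 3)
t = Rational(94, 3) (t = Mul(94, Pow(3, -1)) = Mul(94, Rational(1, 3)) = Rational(94, 3) ≈ 31.333)
Mul(114, Add(80, t)) = Mul(114, Add(80, Rational(94, 3))) = Mul(114, Rational(334, 3)) = 12692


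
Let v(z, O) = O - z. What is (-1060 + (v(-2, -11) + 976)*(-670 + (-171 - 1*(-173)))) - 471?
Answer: -647487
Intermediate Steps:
(-1060 + (v(-2, -11) + 976)*(-670 + (-171 - 1*(-173)))) - 471 = (-1060 + ((-11 - 1*(-2)) + 976)*(-670 + (-171 - 1*(-173)))) - 471 = (-1060 + ((-11 + 2) + 976)*(-670 + (-171 + 173))) - 471 = (-1060 + (-9 + 976)*(-670 + 2)) - 471 = (-1060 + 967*(-668)) - 471 = (-1060 - 645956) - 471 = -647016 - 471 = -647487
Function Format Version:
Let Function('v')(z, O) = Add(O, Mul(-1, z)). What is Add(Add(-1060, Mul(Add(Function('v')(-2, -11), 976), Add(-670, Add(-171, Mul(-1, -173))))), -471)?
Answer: -647487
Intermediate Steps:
Add(Add(-1060, Mul(Add(Function('v')(-2, -11), 976), Add(-670, Add(-171, Mul(-1, -173))))), -471) = Add(Add(-1060, Mul(Add(Add(-11, Mul(-1, -2)), 976), Add(-670, Add(-171, Mul(-1, -173))))), -471) = Add(Add(-1060, Mul(Add(Add(-11, 2), 976), Add(-670, Add(-171, 173)))), -471) = Add(Add(-1060, Mul(Add(-9, 976), Add(-670, 2))), -471) = Add(Add(-1060, Mul(967, -668)), -471) = Add(Add(-1060, -645956), -471) = Add(-647016, -471) = -647487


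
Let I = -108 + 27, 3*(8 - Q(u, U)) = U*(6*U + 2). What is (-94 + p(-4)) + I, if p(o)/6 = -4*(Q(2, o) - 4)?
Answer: 433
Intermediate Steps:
Q(u, U) = 8 - U*(2 + 6*U)/3 (Q(u, U) = 8 - U*(6*U + 2)/3 = 8 - U*(2 + 6*U)/3)
p(o) = -96 + 16*o + 48*o² (p(o) = 6*(-4*((8 - 2*o² - 2*o/3) - 4)) = 6*(-4*(4 - 2*o² - 2*o/3)) = 6*(-16 + 8*o² + 8*o/3) = -96 + 16*o + 48*o²)
I = -81
(-94 + p(-4)) + I = (-94 + (-96 + 16*(-4) + 48*(-4)²)) - 81 = (-94 + (-96 - 64 + 48*16)) - 81 = (-94 + (-96 - 64 + 768)) - 81 = (-94 + 608) - 81 = 514 - 81 = 433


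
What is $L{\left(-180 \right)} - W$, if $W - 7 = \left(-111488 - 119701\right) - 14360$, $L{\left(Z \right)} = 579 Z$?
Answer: $141322$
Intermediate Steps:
$W = -245542$ ($W = 7 - 245549 = -245542$)
$L{\left(-180 \right)} - W = 579 \left(-180\right) - -245542 = -104220 + 245542 = 141322$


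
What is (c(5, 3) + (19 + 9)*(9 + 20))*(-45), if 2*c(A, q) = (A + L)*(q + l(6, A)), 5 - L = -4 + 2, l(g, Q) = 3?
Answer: -38160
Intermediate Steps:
L = 7 (L = 5 - (-4 + 2) = 5 - 1*(-2) = 5 + 2 = 7)
c(A, q) = (3 + q)*(7 + A)/2 (c(A, q) = ((A + 7)*(q + 3))/2 = ((7 + A)*(3 + q))/2 = ((3 + q)*(7 + A))/2 = (3 + q)*(7 + A)/2)
(c(5, 3) + (19 + 9)*(9 + 20))*(-45) = ((21/2 + (3/2)*5 + (7/2)*3 + (½)*5*3) + (19 + 9)*(9 + 20))*(-45) = ((21/2 + 15/2 + 21/2 + 15/2) + 28*29)*(-45) = (36 + 812)*(-45) = 848*(-45) = -38160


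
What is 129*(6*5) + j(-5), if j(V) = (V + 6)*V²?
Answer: 3895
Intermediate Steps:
j(V) = V²*(6 + V) (j(V) = (6 + V)*V² = V²*(6 + V))
129*(6*5) + j(-5) = 129*(6*5) + (-5)²*(6 - 5) = 129*30 + 25*1 = 3870 + 25 = 3895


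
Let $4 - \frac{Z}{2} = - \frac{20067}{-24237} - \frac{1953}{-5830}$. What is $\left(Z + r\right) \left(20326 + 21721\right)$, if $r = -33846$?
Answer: $- \frac{33509328015446389}{23550285} \approx -1.4229 \cdot 10^{9}$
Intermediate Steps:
$Z = \frac{133627123}{23550285}$ ($Z = 8 - 2 \left(- \frac{20067}{-24237} - \frac{1953}{-5830}\right) = 8 - 2 \left(\left(-20067\right) \left(- \frac{1}{24237}\right) - - \frac{1953}{5830}\right) = 8 - 2 \left(\frac{6689}{8079} + \frac{1953}{5830}\right) = 8 - \frac{54775157}{23550285} = \frac{133627123}{23550285} \approx 5.6741$)
$\left(Z + r\right) \left(20326 + 21721\right) = \left(\frac{133627123}{23550285} - 33846\right) \left(20326 + 21721\right) = \left(- \frac{796949318987}{23550285}\right) 42047 = - \frac{33509328015446389}{23550285}$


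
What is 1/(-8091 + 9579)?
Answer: 1/1488 ≈ 0.00067204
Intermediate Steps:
1/(-8091 + 9579) = 1/1488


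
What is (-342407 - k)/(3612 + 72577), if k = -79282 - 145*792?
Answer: -148285/76189 ≈ -1.9463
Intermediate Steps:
k = -194122 (k = -79282 - 114840 = -194122)
(-342407 - k)/(3612 + 72577) = (-342407 - 1*(-194122))/(3612 + 72577) = (-342407 + 194122)/76189 = -148285*1/76189 = -148285/76189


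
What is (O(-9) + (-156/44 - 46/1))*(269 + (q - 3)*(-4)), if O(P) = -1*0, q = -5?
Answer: -164045/11 ≈ -14913.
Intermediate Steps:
O(P) = 0
(O(-9) + (-156/44 - 46/1))*(269 + (q - 3)*(-4)) = (0 + (-156/44 - 46/1))*(269 + (-5 - 3)*(-4)) = (0 + (-156*1/44 - 46*1))*(269 - 8*(-4)) = (0 + (-39/11 - 46))*(269 + 32) = (0 - 545/11)*301 = -545/11*301 = -164045/11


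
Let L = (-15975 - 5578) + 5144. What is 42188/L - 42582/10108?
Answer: -562582171/82931086 ≈ -6.7837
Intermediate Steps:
L = -16409 (L = -21553 + 5144 = -16409)
42188/L - 42582/10108 = 42188/(-16409) - 42582/10108 = 42188*(-1/16409) - 42582*1/10108 = -42188/16409 - 21291/5054 = -562582171/82931086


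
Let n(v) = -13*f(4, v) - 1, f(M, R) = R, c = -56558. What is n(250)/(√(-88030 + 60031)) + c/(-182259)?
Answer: 56558/182259 + 3251*I*√3111/9333 ≈ 0.31032 + 19.429*I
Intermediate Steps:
n(v) = -1 - 13*v (n(v) = -13*v - 1 = -1 - 13*v)
n(250)/(√(-88030 + 60031)) + c/(-182259) = (-1 - 13*250)/(√(-88030 + 60031)) - 56558/(-182259) = (-1 - 3250)/(√(-27999)) - 56558*(-1/182259) = -3251*(-I*√3111/9333) + 56558/182259 = -(-3251)*I*√3111/9333 + 56558/182259 = 3251*I*√3111/9333 + 56558/182259 = 56558/182259 + 3251*I*√3111/9333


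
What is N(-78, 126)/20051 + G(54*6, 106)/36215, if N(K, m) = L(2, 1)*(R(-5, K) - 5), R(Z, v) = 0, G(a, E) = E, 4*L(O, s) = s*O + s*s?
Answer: 7958399/2904587860 ≈ 0.0027399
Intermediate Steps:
L(O, s) = s²/4 + O*s/4 (L(O, s) = (s*O + s*s)/4 = (O*s + s²)/4 = (s² + O*s)/4 = s²/4 + O*s/4)
N(K, m) = -15/4 (N(K, m) = ((¼)*1*(2 + 1))*(0 - 5) = ((¼)*1*3)*(-5) = (¾)*(-5) = -15/4)
N(-78, 126)/20051 + G(54*6, 106)/36215 = -15/4/20051 + 106/36215 = -15/4*1/20051 + 106*(1/36215) = -15/80204 + 106/36215 = 7958399/2904587860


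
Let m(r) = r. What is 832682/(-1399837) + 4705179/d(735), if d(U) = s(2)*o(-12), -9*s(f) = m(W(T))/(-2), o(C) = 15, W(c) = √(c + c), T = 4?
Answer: -832682/1399837 + 14115537*√2/10 ≈ 1.9962e+6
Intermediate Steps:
W(c) = √2*√c (W(c) = √(2*c) = √2*√c)
s(f) = √2/9 (s(f) = -√2*√4/(9*(-2)) = -√2*2*(-1)/(9*2) = -2*√2*(-1)/(9*2) = -(-1)*√2/9 = √2/9)
d(U) = 5*√2/3 (d(U) = (√2/9)*15 = 5*√2/3)
832682/(-1399837) + 4705179/d(735) = 832682/(-1399837) + 4705179/((5*√2/3)) = 832682*(-1/1399837) + 4705179*(3*√2/10) = -832682/1399837 + 14115537*√2/10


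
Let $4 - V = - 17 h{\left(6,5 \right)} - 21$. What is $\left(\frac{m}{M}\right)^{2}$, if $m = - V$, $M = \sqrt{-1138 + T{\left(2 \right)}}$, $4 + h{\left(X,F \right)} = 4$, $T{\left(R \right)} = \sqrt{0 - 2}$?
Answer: $- \frac{355625}{647523} - \frac{625 i \sqrt{2}}{1295046} \approx -0.54921 - 0.00068251 i$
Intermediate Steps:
$T{\left(R \right)} = i \sqrt{2}$ ($T{\left(R \right)} = \sqrt{-2} = i \sqrt{2}$)
$h{\left(X,F \right)} = 0$ ($h{\left(X,F \right)} = -4 + 4 = 0$)
$V = 25$ ($V = 4 - \left(\left(-17\right) 0 - 21\right) = 4 - \left(0 - 21\right) = 4 - -21 = 4 + 21 = 25$)
$M = \sqrt{-1138 + i \sqrt{2}} \approx 0.021 + 33.734 i$
$m = -25$ ($m = \left(-1\right) 25 = -25$)
$\left(\frac{m}{M}\right)^{2} = \left(- \frac{25}{\sqrt{-1138 + i \sqrt{2}}}\right)^{2} = \frac{625}{-1138 + i \sqrt{2}}$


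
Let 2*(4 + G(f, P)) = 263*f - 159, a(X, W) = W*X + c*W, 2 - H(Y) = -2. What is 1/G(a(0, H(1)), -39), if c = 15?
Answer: 2/15613 ≈ 0.00012810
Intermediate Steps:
H(Y) = 4 (H(Y) = 2 - 1*(-2) = 2 + 2 = 4)
a(X, W) = 15*W + W*X (a(X, W) = W*X + 15*W = 15*W + W*X)
G(f, P) = -167/2 + 263*f/2 (G(f, P) = -4 + (263*f - 159)/2 = -4 + (-159 + 263*f)/2 = -4 + (-159/2 + 263*f/2) = -167/2 + 263*f/2)
1/G(a(0, H(1)), -39) = 1/(-167/2 + 263*(4*(15 + 0))/2) = 1/(-167/2 + 263*(4*15)/2) = 1/(-167/2 + (263/2)*60) = 1/(-167/2 + 7890) = 1/(15613/2) = 2/15613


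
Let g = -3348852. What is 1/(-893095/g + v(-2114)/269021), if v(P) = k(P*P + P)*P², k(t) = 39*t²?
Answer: 900911513892/11646072453857332930791043307 ≈ 7.7358e-17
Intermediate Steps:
v(P) = 39*P²*(P + P²)² (v(P) = (39*(P*P + P)²)*P² = (39*(P² + P)²)*P² = (39*(P + P²)²)*P² = 39*P²*(P + P²)²)
1/(-893095/g + v(-2114)/269021) = 1/(-893095/(-3348852) + (39*(-2114)⁴*(1 - 2114)²)/269021) = 1/(-893095*(-1/3348852) + (39*19971925248016*(-2113)²)*(1/269021)) = 1/(893095/3348852 + (39*19971925248016*4464769)*(1/269021)) = 1/(893095/3348852 + 3477631275988706783856*(1/269021)) = 1/(893095/3348852 + 3477631275988706783856/269021) = 1/(11646072453857332930791043307/900911513892) = 900911513892/11646072453857332930791043307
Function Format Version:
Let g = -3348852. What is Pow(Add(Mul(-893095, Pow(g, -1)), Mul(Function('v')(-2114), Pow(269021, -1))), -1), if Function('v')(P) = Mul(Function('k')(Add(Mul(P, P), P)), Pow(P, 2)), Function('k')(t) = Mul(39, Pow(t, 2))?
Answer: Rational(900911513892, 11646072453857332930791043307) ≈ 7.7358e-17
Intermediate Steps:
Function('v')(P) = Mul(39, Pow(P, 2), Pow(Add(P, Pow(P, 2)), 2)) (Function('v')(P) = Mul(Mul(39, Pow(Add(Mul(P, P), P), 2)), Pow(P, 2)) = Mul(Mul(39, Pow(Add(Pow(P, 2), P), 2)), Pow(P, 2)) = Mul(Mul(39, Pow(Add(P, Pow(P, 2)), 2)), Pow(P, 2)) = Mul(39, Pow(P, 2), Pow(Add(P, Pow(P, 2)), 2)))
Pow(Add(Mul(-893095, Pow(g, -1)), Mul(Function('v')(-2114), Pow(269021, -1))), -1) = Pow(Add(Mul(-893095, Pow(-3348852, -1)), Mul(Mul(39, Pow(-2114, 4), Pow(Add(1, -2114), 2)), Pow(269021, -1))), -1) = Pow(Add(Mul(-893095, Rational(-1, 3348852)), Mul(Mul(39, 19971925248016, Pow(-2113, 2)), Rational(1, 269021))), -1) = Pow(Add(Rational(893095, 3348852), Mul(Mul(39, 19971925248016, 4464769), Rational(1, 269021))), -1) = Pow(Add(Rational(893095, 3348852), Mul(3477631275988706783856, Rational(1, 269021))), -1) = Pow(Add(Rational(893095, 3348852), Rational(3477631275988706783856, 269021)), -1) = Pow(Rational(11646072453857332930791043307, 900911513892), -1) = Rational(900911513892, 11646072453857332930791043307)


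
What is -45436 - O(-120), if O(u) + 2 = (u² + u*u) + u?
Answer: -74114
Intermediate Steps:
O(u) = -2 + u + 2*u² (O(u) = -2 + ((u² + u*u) + u) = -2 + ((u² + u²) + u) = -2 + (2*u² + u) = -2 + (u + 2*u²) = -2 + u + 2*u²)
-45436 - O(-120) = -45436 - (-2 - 120 + 2*(-120)²) = -45436 - (-2 - 120 + 2*14400) = -45436 - (-2 - 120 + 28800) = -45436 - 1*28678 = -45436 - 28678 = -74114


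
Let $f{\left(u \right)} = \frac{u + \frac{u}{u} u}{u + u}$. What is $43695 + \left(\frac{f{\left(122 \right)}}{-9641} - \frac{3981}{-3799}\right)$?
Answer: $\frac{1600418394527}{36626159} \approx 43696.0$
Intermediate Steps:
$f{\left(u \right)} = 1$ ($f{\left(u \right)} = \frac{u + 1 u}{2 u} = \left(u + u\right) \frac{1}{2 u} = 2 u \frac{1}{2 u} = 1$)
$43695 + \left(\frac{f{\left(122 \right)}}{-9641} - \frac{3981}{-3799}\right) = 43695 + \left(1 \frac{1}{-9641} - \frac{3981}{-3799}\right) = 43695 + \left(1 \left(- \frac{1}{9641}\right) - - \frac{3981}{3799}\right) = 43695 + \left(- \frac{1}{9641} + \frac{3981}{3799}\right) = 43695 + \frac{38377022}{36626159} = \frac{1600418394527}{36626159}$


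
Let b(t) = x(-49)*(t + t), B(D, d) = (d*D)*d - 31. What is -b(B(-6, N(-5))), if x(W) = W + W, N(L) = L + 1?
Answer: -24892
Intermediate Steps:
N(L) = 1 + L
x(W) = 2*W
B(D, d) = -31 + D*d² (B(D, d) = (D*d)*d - 31 = D*d² - 31 = -31 + D*d²)
b(t) = -196*t (b(t) = (2*(-49))*(t + t) = -196*t)
-b(B(-6, N(-5))) = -(-196)*(-31 - 6*(1 - 5)²) = -(-196)*(-31 - 6*(-4)²) = -(-196)*(-31 - 6*16) = -(-196)*(-31 - 96) = -(-196)*(-127) = -1*24892 = -24892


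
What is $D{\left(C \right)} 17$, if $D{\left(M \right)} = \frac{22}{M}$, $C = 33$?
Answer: $\frac{34}{3} \approx 11.333$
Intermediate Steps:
$D{\left(C \right)} 17 = \frac{22}{33} \cdot 17 = 22 \cdot \frac{1}{33} \cdot 17 = \frac{2}{3} \cdot 17 = \frac{34}{3}$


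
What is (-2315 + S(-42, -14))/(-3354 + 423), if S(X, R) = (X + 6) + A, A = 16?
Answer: 2335/2931 ≈ 0.79666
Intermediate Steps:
S(X, R) = 22 + X (S(X, R) = (X + 6) + 16 = (6 + X) + 16 = 22 + X)
(-2315 + S(-42, -14))/(-3354 + 423) = (-2315 + (22 - 42))/(-3354 + 423) = (-2315 - 20)/(-2931) = -2335*(-1/2931) = 2335/2931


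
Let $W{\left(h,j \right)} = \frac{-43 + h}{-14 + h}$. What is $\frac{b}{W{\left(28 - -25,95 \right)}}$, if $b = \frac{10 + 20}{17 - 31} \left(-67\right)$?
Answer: $\frac{7839}{14} \approx 559.93$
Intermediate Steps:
$W{\left(h,j \right)} = \frac{-43 + h}{-14 + h}$
$b = \frac{1005}{7}$ ($b = \frac{30}{-14} \left(-67\right) = 30 \left(- \frac{1}{14}\right) \left(-67\right) = \left(- \frac{15}{7}\right) \left(-67\right) = \frac{1005}{7} \approx 143.57$)
$\frac{b}{W{\left(28 - -25,95 \right)}} = \frac{1005}{7 \frac{-43 + \left(28 - -25\right)}{-14 + \left(28 - -25\right)}} = \frac{1005}{7 \frac{-43 + \left(28 + 25\right)}{-14 + \left(28 + 25\right)}} = \frac{1005}{7 \frac{-43 + 53}{-14 + 53}} = \frac{1005}{7 \cdot \frac{1}{39} \cdot 10} = \frac{1005}{7 \cdot \frac{10}{39}} = \frac{1005}{7} \cdot \frac{39}{10} = \frac{7839}{14}$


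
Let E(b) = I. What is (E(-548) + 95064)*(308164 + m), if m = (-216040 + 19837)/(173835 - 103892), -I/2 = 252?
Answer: 2038119616537440/69943 ≈ 2.9140e+10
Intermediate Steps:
I = -504 (I = -2*252 = -504)
E(b) = -504
m = -196203/69943 ≈ -2.8052
(E(-548) + 95064)*(308164 + m) = (-504 + 95064)*(308164 - 196203/69943) = 94560*(21553718449/69943) = 2038119616537440/69943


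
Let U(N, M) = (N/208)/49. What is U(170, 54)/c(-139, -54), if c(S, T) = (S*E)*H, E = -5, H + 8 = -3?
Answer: -17/7791784 ≈ -2.1818e-6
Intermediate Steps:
H = -11 (H = -8 - 3 = -11)
c(S, T) = 55*S (c(S, T) = (S*(-5))*(-11) = -5*S*(-11) = 55*S)
U(N, M) = N/10192 (U(N, M) = (N*(1/208))*(1/49) = (N/208)*(1/49) = N/10192)
U(170, 54)/c(-139, -54) = ((1/10192)*170)/((55*(-139))) = (85/5096)/(-7645) = (85/5096)*(-1/7645) = -17/7791784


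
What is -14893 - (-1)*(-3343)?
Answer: -18236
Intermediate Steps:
-14893 - (-1)*(-3343) = -14893 - 1*3343 = -14893 - 3343 = -18236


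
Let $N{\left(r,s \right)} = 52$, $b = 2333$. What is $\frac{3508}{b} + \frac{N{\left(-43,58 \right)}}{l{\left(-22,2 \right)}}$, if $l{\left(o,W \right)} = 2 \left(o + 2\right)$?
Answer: $\frac{4751}{23330} \approx 0.20364$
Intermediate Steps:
$l{\left(o,W \right)} = 4 + 2 o$ ($l{\left(o,W \right)} = 2 \left(2 + o\right) = 4 + 2 o$)
$\frac{3508}{b} + \frac{N{\left(-43,58 \right)}}{l{\left(-22,2 \right)}} = \frac{3508}{2333} + \frac{52}{4 + 2 \left(-22\right)} = 3508 \cdot \frac{1}{2333} + \frac{52}{4 - 44} = \frac{3508}{2333} + \frac{52}{-40} = \frac{3508}{2333} + 52 \left(- \frac{1}{40}\right) = \frac{3508}{2333} - \frac{13}{10} = \frac{4751}{23330}$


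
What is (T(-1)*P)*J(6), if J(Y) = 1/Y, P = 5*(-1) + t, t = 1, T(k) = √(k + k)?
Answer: -2*I*√2/3 ≈ -0.94281*I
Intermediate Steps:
T(k) = √2*√k (T(k) = √(2*k) = √2*√k)
P = -4 (P = 5*(-1) + 1 = -5 + 1 = -4)
(T(-1)*P)*J(6) = ((√2*√(-1))*(-4))/6 = ((√2*I)*(-4))*(⅙) = ((I*√2)*(-4))*(⅙) = -4*I*√2*(⅙) = -2*I*√2/3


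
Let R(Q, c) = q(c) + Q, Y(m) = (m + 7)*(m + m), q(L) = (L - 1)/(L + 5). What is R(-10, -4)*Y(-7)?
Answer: 0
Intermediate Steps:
q(L) = (-1 + L)/(5 + L)
Y(m) = 2*m*(7 + m) (Y(m) = (7 + m)*(2*m) = 2*m*(7 + m))
R(Q, c) = Q + (-1 + c)/(5 + c) (R(Q, c) = (-1 + c)/(5 + c) + Q = Q + (-1 + c)/(5 + c))
R(-10, -4)*Y(-7) = ((-1 - 4 - 10*(5 - 4))/(5 - 4))*(2*(-7)*(7 - 7)) = ((-1 - 4 - 10*1)/1)*(2*(-7)*0) = (1*(-1 - 4 - 10))*0 = (1*(-15))*0 = -15*0 = 0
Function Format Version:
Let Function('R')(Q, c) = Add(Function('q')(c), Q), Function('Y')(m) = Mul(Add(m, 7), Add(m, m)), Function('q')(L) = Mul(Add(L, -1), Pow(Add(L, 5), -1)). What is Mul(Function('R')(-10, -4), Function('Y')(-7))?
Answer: 0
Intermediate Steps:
Function('q')(L) = Mul(Pow(Add(5, L), -1), Add(-1, L)) (Function('q')(L) = Mul(Add(-1, L), Pow(Add(5, L), -1)) = Mul(Pow(Add(5, L), -1), Add(-1, L)))
Function('Y')(m) = Mul(2, m, Add(7, m)) (Function('Y')(m) = Mul(Add(7, m), Mul(2, m)) = Mul(2, m, Add(7, m)))
Function('R')(Q, c) = Add(Q, Mul(Pow(Add(5, c), -1), Add(-1, c))) (Function('R')(Q, c) = Add(Mul(Pow(Add(5, c), -1), Add(-1, c)), Q) = Add(Q, Mul(Pow(Add(5, c), -1), Add(-1, c))))
Mul(Function('R')(-10, -4), Function('Y')(-7)) = Mul(Mul(Pow(Add(5, -4), -1), Add(-1, -4, Mul(-10, Add(5, -4)))), Mul(2, -7, Add(7, -7))) = Mul(Mul(Pow(1, -1), Add(-1, -4, Mul(-10, 1))), Mul(2, -7, 0)) = Mul(Mul(1, Add(-1, -4, -10)), 0) = Mul(Mul(1, -15), 0) = Mul(-15, 0) = 0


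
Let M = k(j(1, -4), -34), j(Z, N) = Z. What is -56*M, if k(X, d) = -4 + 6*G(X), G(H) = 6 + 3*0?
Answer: -1792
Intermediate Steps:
G(H) = 6 (G(H) = 6 + 0 = 6)
k(X, d) = 32 (k(X, d) = -4 + 6*6 = -4 + 36 = 32)
M = 32
-56*M = -56*32 = -1792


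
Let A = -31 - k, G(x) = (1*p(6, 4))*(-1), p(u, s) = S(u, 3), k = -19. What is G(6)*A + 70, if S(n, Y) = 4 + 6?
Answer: 190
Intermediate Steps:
S(n, Y) = 10
p(u, s) = 10
G(x) = -10 (G(x) = (1*10)*(-1) = 10*(-1) = -10)
A = -12 (A = -31 - 1*(-19) = -31 + 19 = -12)
G(6)*A + 70 = -10*(-12) + 70 = 120 + 70 = 190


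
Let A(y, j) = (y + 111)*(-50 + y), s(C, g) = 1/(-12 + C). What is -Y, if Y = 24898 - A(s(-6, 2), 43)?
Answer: -9866249/324 ≈ -30451.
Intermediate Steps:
A(y, j) = (-50 + y)*(111 + y) (A(y, j) = (111 + y)*(-50 + y) = (-50 + y)*(111 + y))
Y = 9866249/324 (Y = 24898 - (-5550 + (1/(-12 - 6))**2 + 61/(-12 - 6)) = 24898 - (-5550 + (1/(-18))**2 + 61/(-18)) = 24898 - (-5550 + (-1/18)**2 + 61*(-1/18)) = 24898 - (-5550 + 1/324 - 61/18) = 24898 - 1*(-1799297/324) = 24898 + 1799297/324 = 9866249/324 ≈ 30451.)
-Y = -1*9866249/324 = -9866249/324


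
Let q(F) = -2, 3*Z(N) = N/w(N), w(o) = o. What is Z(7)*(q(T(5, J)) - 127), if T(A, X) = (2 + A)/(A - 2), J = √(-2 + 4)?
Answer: -43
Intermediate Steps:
Z(N) = ⅓ (Z(N) = (N/N)/3 = (⅓)*1 = ⅓)
J = √2 ≈ 1.4142
T(A, X) = (2 + A)/(-2 + A)
Z(7)*(q(T(5, J)) - 127) = (-2 - 127)/3 = (⅓)*(-129) = -43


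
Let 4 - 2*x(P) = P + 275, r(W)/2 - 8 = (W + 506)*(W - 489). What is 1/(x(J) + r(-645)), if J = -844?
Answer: 2/631109 ≈ 3.1690e-6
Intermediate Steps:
r(W) = 16 + 2*(-489 + W)*(506 + W) (r(W) = 16 + 2*((W + 506)*(W - 489)) = 16 + 2*((506 + W)*(-489 + W)) = 16 + 2*((-489 + W)*(506 + W)) = 16 + 2*(-489 + W)*(506 + W))
x(P) = -271/2 - P/2 (x(P) = 2 - (P + 275)/2 = 2 - (275 + P)/2 = 2 + (-275/2 - P/2) = -271/2 - P/2)
1/(x(J) + r(-645)) = 1/((-271/2 - 1/2*(-844)) + (-494852 + 2*(-645)**2 + 34*(-645))) = 1/((-271/2 + 422) + (-494852 + 2*416025 - 21930)) = 1/(573/2 + (-494852 + 832050 - 21930)) = 1/(573/2 + 315268) = 1/(631109/2) = 2/631109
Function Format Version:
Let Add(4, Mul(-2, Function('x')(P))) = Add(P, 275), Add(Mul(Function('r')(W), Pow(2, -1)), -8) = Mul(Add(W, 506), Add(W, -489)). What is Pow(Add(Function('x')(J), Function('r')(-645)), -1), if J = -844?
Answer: Rational(2, 631109) ≈ 3.1690e-6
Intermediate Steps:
Function('r')(W) = Add(16, Mul(2, Add(-489, W), Add(506, W))) (Function('r')(W) = Add(16, Mul(2, Mul(Add(W, 506), Add(W, -489)))) = Add(16, Mul(2, Mul(Add(506, W), Add(-489, W)))) = Add(16, Mul(2, Mul(Add(-489, W), Add(506, W)))) = Add(16, Mul(2, Add(-489, W), Add(506, W))))
Function('x')(P) = Add(Rational(-271, 2), Mul(Rational(-1, 2), P)) (Function('x')(P) = Add(2, Mul(Rational(-1, 2), Add(P, 275))) = Add(2, Mul(Rational(-1, 2), Add(275, P))) = Add(2, Add(Rational(-275, 2), Mul(Rational(-1, 2), P))) = Add(Rational(-271, 2), Mul(Rational(-1, 2), P)))
Pow(Add(Function('x')(J), Function('r')(-645)), -1) = Pow(Add(Add(Rational(-271, 2), Mul(Rational(-1, 2), -844)), Add(-494852, Mul(2, Pow(-645, 2)), Mul(34, -645))), -1) = Pow(Add(Add(Rational(-271, 2), 422), Add(-494852, Mul(2, 416025), -21930)), -1) = Pow(Add(Rational(573, 2), Add(-494852, 832050, -21930)), -1) = Pow(Add(Rational(573, 2), 315268), -1) = Pow(Rational(631109, 2), -1) = Rational(2, 631109)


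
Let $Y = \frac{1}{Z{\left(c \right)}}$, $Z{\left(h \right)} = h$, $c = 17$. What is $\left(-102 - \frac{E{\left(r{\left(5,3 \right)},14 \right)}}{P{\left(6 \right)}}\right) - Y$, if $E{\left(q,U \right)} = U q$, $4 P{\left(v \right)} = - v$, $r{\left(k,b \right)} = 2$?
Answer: $- \frac{4253}{51} \approx -83.392$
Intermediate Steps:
$P{\left(v \right)} = - \frac{v}{4}$ ($P{\left(v \right)} = \frac{\left(-1\right) v}{4} = - \frac{v}{4}$)
$Y = \frac{1}{17} \approx 0.058824$
$\left(-102 - \frac{E{\left(r{\left(5,3 \right)},14 \right)}}{P{\left(6 \right)}}\right) - Y = \left(-102 - \frac{14 \cdot 2}{\left(- \frac{1}{4}\right) 6}\right) - \frac{1}{17} = \left(-102 - \frac{28}{- \frac{3}{2}}\right) - \frac{1}{17} = \left(-102 - 28 \left(- \frac{2}{3}\right)\right) - \frac{1}{17} = \left(-102 - - \frac{56}{3}\right) - \frac{1}{17} = \left(-102 + \frac{56}{3}\right) - \frac{1}{17} = - \frac{250}{3} - \frac{1}{17} = - \frac{4253}{51}$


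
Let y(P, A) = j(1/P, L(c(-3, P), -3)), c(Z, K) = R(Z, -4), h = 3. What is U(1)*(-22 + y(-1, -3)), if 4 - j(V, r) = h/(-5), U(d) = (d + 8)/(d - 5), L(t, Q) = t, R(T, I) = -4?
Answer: 783/20 ≈ 39.150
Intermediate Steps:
c(Z, K) = -4
U(d) = (8 + d)/(-5 + d)
j(V, r) = 23/5 (j(V, r) = 4 - 3/(-5) = 4 - 3*(-1)/5 = 4 - 1*(-⅗) = 4 + ⅗ = 23/5)
y(P, A) = 23/5
U(1)*(-22 + y(-1, -3)) = ((8 + 1)/(-5 + 1))*(-22 + 23/5) = (9/(-4))*(-87/5) = -¼*9*(-87/5) = -9/4*(-87/5) = 783/20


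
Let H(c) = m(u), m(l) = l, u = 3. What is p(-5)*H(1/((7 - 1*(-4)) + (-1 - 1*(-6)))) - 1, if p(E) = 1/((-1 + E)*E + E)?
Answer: -22/25 ≈ -0.88000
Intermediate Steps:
p(E) = 1/(E + E*(-1 + E)) (p(E) = 1/(E*(-1 + E) + E) = 1/(E + E*(-1 + E)))
H(c) = 3
p(-5)*H(1/((7 - 1*(-4)) + (-1 - 1*(-6)))) - 1 = 3/(-5)² - 1 = (1/25)*3 - 1 = 3/25 - 1 = -22/25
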